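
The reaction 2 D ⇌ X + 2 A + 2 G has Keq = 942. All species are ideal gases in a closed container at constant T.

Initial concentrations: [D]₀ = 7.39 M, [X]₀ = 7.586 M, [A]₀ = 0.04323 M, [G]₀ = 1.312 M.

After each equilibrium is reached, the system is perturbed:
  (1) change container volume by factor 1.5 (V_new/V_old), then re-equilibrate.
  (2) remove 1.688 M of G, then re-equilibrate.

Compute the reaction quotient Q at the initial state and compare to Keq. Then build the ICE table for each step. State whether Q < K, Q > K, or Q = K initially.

Q₀ = 4.4685e-04; Q < K (proceeds forward)

Q₀ = 4.4685e-04 vs Keq = 942 ⇒ Q<K, forward
Step 1:
                  D         X         A         G
  Initial      7.39     7.586   0.04323     1.312
  Change      -4.59     2.295      4.59      4.59
  Equil         2.8     9.881     4.633     5.902
  solve Keq expr → x = 2.295; check Q = 942
Then change container volume by factor 1.5 (V_new/V_old).
Step 2:
                  D         X         A         G
  Initial     1.867     6.587     3.089     3.934
  Change    -0.5064    0.2532    0.5064    0.5064
  Equil        1.36      6.84     3.595     4.441
  solve Keq expr → x = 0.2532; check Q = 942
Then remove 1.688 M of G.
Step 3:
                  D         X         A         G
  Initial      1.36      6.84     3.595     2.753
  Change    -0.3221     0.161    0.3221    0.3221
  Equil       1.038     7.001     3.917     3.075
  solve Keq expr → x = 0.161; check Q = 942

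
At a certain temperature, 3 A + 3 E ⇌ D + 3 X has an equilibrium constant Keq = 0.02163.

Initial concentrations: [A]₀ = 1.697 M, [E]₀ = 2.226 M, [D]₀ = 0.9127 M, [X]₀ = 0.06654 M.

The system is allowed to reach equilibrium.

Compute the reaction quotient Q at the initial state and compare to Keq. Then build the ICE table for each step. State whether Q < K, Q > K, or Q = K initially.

Q₀ = 4.9883e-06 vs Keq = 0.02163 ⇒ Q<K, forward
Step 1:
                    A           E           D           X
  I             1.697       2.226      0.9127     0.06654
  C           -0.4971     -0.4971      0.1657      0.4971
  E               1.2       1.729       1.078      0.5636
  solve Keq expr → x = 0.1657; check Q = 0.02163

Q₀ = 4.9883e-06; Q < K (proceeds forward)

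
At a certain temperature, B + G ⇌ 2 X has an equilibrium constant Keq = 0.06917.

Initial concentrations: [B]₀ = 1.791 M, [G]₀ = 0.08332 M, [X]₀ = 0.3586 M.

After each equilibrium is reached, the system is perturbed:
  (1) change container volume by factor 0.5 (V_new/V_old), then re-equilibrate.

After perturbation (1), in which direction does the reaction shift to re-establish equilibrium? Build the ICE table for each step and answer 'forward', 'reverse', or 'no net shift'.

Direction: no net shift

Q₀ = 0.8617 vs Keq = 0.06917 ⇒ Q>K, reverse
Step 1:
                  B         G         X
  Initial     1.791   0.08332    0.3586
  Change     0.1015    0.1015    -0.203
  Equil       1.893    0.1848    0.1556
  solve Keq expr → x = -0.1015; check Q = 0.06917
Then change container volume by factor 0.5 (V_new/V_old).
Step 2:
                  B         G         X
  Initial     3.785    0.3697    0.3111
  Change          0         0         0
  Equil       3.785    0.3697    0.3111
  solve Keq expr → x = 0; check Q = 0.06917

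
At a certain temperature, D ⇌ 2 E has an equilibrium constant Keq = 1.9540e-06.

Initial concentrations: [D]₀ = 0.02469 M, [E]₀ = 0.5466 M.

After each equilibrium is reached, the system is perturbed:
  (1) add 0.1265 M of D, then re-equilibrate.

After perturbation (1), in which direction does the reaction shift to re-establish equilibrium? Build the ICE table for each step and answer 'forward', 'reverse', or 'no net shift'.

Q₀ = 12.1 vs Keq = 1.9540e-06 ⇒ Q>K, reverse
Step 1:
                   D          E
  I          0.02469     0.5466
  C           0.2729    -0.5458
  E           0.2976 7.6258e-04
  solve Keq expr → x = -0.2729; check Q = 1.9540e-06
Then add 0.1265 M of D.
Step 2:
                   D          E
  I           0.4241 7.6258e-04
  C       -7.3838e-05 1.4768e-04
  E            0.424 9.1025e-04
  solve Keq expr → x = 7.3838e-05; check Q = 1.9540e-06

Direction: forward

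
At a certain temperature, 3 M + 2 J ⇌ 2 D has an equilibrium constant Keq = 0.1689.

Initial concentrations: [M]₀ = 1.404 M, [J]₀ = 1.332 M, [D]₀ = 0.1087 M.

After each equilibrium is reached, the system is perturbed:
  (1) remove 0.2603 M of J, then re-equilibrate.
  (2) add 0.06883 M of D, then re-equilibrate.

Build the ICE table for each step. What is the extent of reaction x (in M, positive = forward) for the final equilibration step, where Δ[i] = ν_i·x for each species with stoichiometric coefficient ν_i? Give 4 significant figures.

Q₀ = 0.002406 vs Keq = 0.1689 ⇒ Q<K, forward
Step 1:
                  M         J         D
  init        1.404     1.332    0.1087
  Δ         -0.4413   -0.2942    0.2942
  eq         0.9627     1.038    0.4029
  solve Keq expr → x = 0.1471; check Q = 0.1689
Then remove 0.2603 M of J.
Step 2:
                  M         J         D
  init       0.9627    0.7775    0.4029
  Δ         0.07051     0.047    -0.047
  eq          1.033    0.8245    0.3559
  solve Keq expr → x = -0.0235; check Q = 0.1689
Then add 0.06883 M of D.
Step 3:
                  M         J         D
  init        1.033    0.8245    0.4247
  Δ           0.046   0.03067  -0.03067
  eq          1.079    0.8552     0.394
  solve Keq expr → x = -0.01533; check Q = 0.1689

x = -0.01533 M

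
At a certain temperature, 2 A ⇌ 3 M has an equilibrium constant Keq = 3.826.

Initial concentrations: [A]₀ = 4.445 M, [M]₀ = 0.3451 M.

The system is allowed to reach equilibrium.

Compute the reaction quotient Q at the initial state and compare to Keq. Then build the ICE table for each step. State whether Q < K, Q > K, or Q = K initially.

Q₀ = 0.00208; Q < K (proceeds forward)

Q₀ = 0.00208 vs Keq = 3.826 ⇒ Q<K, forward
Step 1:
                  A         M
  I           4.445    0.3451
  C          -1.776     2.664
  E           2.669     3.009
  solve Keq expr → x = 0.8881; check Q = 3.826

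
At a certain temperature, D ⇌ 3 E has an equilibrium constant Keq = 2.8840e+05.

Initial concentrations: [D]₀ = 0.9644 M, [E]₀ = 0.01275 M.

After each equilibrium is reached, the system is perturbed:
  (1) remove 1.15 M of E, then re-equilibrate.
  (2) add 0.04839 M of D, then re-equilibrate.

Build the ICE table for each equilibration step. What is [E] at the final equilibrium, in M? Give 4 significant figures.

Q₀ = 2.1492e-06 vs Keq = 2.8840e+05 ⇒ Q<K, forward
Step 1:
                    D           E
  Initial      0.9644     0.01275
  Change      -0.9643       2.893
  Equil    8.5066e-05       2.906
  solve Keq expr → x = 0.9643; check Q = 2.8840e+05
Then remove 1.15 M of E.
Step 2:
                    D           E
  Initial  8.5066e-05       1.756
  Change  -6.6294e-05  1.9888e-04
  Equil    1.8772e-05       1.756
  solve Keq expr → x = 6.6294e-05; check Q = 2.8840e+05
Then add 0.04839 M of D.
Step 3:
                    D           E
  Initial     0.04841       1.756
  Change     -0.04838      0.1452
  Equil    2.3822e-05       1.901
  solve Keq expr → x = 0.04838; check Q = 2.8840e+05

[E]_eq = 1.901 M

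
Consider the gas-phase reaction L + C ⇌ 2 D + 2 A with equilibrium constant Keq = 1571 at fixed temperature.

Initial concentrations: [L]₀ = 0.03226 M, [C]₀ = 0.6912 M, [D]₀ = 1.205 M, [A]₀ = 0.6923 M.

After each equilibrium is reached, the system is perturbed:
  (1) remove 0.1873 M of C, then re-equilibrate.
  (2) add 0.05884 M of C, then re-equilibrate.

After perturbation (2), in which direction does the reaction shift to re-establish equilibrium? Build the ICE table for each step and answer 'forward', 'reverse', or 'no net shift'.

Q₀ = 31.21 vs Keq = 1571 ⇒ Q<K, forward
Step 1:
                    L           C           D           A
  I           0.03226      0.6912       1.205      0.6923
  C          -0.03138    -0.03138     0.06275     0.06275
  E        8.8393e-04      0.6598       1.268      0.7551
  solve Keq expr → x = 0.03138; check Q = 1571
Then remove 0.1873 M of C.
Step 2:
                    L           C           D           A
  I        8.8393e-04      0.4725       1.268      0.7551
  C        3.4587e-04  3.4587e-04 -6.9174e-04 -6.9174e-04
  E           0.00123      0.4729       1.267      0.7544
  solve Keq expr → x = -3.4587e-04; check Q = 1571
Then add 0.05884 M of C.
Step 3:
                    L           C           D           A
  I           0.00123      0.5317       1.267      0.7544
  C       -1.3457e-04 -1.3457e-04  2.6914e-04  2.6914e-04
  E          0.001095      0.5316       1.267      0.7546
  solve Keq expr → x = 1.3457e-04; check Q = 1571

Direction: forward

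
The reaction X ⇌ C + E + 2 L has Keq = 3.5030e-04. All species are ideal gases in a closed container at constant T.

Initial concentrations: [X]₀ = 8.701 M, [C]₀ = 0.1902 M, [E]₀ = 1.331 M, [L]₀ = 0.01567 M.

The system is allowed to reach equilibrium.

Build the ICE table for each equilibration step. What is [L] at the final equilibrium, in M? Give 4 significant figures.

[L]_eq = 0.09778 M

Q₀ = 7.1443e-06 vs Keq = 3.5030e-04 ⇒ Q<K, forward
Step 1:
                   X          C          E          L
  Initial      8.701     0.1902      1.331    0.01567
  Change    -0.04105    0.04105    0.04105    0.08211
  Equil         8.66     0.2313      1.372    0.09778
  solve Keq expr → x = 0.04105; check Q = 3.5030e-04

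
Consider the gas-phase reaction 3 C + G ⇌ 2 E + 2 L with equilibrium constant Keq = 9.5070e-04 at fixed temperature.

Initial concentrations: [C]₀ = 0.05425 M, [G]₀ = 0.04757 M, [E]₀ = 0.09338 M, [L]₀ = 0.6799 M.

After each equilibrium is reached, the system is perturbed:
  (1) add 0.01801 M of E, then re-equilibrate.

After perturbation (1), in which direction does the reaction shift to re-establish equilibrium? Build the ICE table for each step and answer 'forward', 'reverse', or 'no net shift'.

Q₀ = 530.7 vs Keq = 9.5070e-04 ⇒ Q>K, reverse
Step 1:
                  C         G         E         L
  Initial   0.05425   0.04757   0.09338    0.6799
  Change      0.138   0.04601  -0.09203  -0.09203
  Equil      0.1923   0.09358  0.001353    0.5879
  solve Keq expr → x = -0.04601; check Q = 9.5070e-04
Then add 0.01801 M of E.
Step 2:
                  C         G         E         L
  Initial    0.1923   0.09358   0.01936    0.5879
  Change    0.02639  0.008797  -0.01759  -0.01759
  Equil      0.2187    0.1024  0.001769    0.5703
  solve Keq expr → x = -0.008797; check Q = 9.5070e-04

Direction: reverse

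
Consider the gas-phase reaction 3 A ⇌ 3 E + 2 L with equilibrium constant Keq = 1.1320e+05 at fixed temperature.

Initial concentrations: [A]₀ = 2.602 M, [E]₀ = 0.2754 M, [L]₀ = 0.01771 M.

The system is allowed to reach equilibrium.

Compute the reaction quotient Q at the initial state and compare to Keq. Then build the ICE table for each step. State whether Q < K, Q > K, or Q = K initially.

Q₀ = 3.7188e-07; Q < K (proceeds forward)

Q₀ = 3.7188e-07 vs Keq = 1.1320e+05 ⇒ Q<K, forward
Step 1:
                  A         E         L
  I           2.602    0.2754   0.01771
  C           -2.52      2.52      1.68
  E         0.08223     2.795     1.698
  solve Keq expr → x = 0.8399; check Q = 1.1320e+05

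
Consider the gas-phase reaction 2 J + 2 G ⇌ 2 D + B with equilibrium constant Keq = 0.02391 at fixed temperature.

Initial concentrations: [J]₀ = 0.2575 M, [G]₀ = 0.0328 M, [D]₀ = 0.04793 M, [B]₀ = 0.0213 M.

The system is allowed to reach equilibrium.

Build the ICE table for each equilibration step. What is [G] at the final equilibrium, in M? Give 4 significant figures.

Q₀ = 0.6859 vs Keq = 0.02391 ⇒ Q>K, reverse
Step 1:
                   J          G          D          B
  Initial     0.2575     0.0328    0.04793     0.0213
  Change     0.02322    0.02322   -0.02322   -0.01161
  Equil       0.2807    0.05602    0.02471   0.009688
  solve Keq expr → x = -0.01161; check Q = 0.02391

[G]_eq = 0.05602 M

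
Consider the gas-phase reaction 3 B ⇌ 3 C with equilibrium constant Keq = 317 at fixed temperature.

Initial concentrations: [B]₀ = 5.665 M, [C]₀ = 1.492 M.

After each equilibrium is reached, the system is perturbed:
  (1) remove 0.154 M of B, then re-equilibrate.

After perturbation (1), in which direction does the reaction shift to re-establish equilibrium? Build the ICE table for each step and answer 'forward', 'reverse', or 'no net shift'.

Q₀ = 0.01827 vs Keq = 317 ⇒ Q<K, forward
Step 1:
                    B           C
  I             5.665       1.492
  C             -4.75        4.75
  E            0.9154       6.242
  solve Keq expr → x = 1.583; check Q = 317
Then remove 0.154 M of B.
Step 2:
                    B           C
  I            0.7614       6.242
  C            0.1343     -0.1343
  E            0.8957       6.107
  solve Keq expr → x = -0.04477; check Q = 317

Direction: reverse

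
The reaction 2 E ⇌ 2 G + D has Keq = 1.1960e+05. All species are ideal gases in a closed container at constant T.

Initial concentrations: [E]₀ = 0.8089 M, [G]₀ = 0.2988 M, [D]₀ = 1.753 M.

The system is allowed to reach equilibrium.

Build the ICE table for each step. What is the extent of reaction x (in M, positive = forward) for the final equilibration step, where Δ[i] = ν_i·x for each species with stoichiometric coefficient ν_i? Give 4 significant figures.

x = 0.4021 M

Q₀ = 0.2392 vs Keq = 1.1960e+05 ⇒ Q<K, forward
Step 1:
                    E           G           D
  init         0.8089      0.2988       1.753
  Δ           -0.8042      0.8042      0.4021
  eq         0.004682       1.103       2.155
  solve Keq expr → x = 0.4021; check Q = 1.1960e+05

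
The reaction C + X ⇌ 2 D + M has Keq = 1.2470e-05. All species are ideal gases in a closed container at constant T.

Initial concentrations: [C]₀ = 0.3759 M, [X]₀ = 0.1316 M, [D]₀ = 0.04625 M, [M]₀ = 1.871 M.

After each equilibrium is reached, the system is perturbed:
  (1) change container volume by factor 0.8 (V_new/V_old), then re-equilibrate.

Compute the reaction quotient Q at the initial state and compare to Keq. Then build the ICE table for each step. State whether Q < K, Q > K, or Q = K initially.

Q₀ = 0.0809 vs Keq = 1.2470e-05 ⇒ Q>K, reverse
Step 1:
                   C          X          D          M
  init        0.3759     0.1316    0.04625      1.871
  Δ           0.0228     0.0228   -0.04561    -0.0228
  eq          0.3987     0.1544 6.4448e-04      1.848
  solve Keq expr → x = -0.0228; check Q = 1.2470e-05
Then change container volume by factor 0.8 (V_new/V_old).
Step 2:
                   C          X          D          M
  init        0.4984      0.193 8.0560e-04       2.31
  Δ       4.2467e-05 4.2467e-05 -8.4933e-05 -4.2467e-05
  eq          0.4984      0.193 7.2067e-04       2.31
  solve Keq expr → x = -4.2467e-05; check Q = 1.2470e-05

Q₀ = 0.0809; Q > K (proceeds reverse)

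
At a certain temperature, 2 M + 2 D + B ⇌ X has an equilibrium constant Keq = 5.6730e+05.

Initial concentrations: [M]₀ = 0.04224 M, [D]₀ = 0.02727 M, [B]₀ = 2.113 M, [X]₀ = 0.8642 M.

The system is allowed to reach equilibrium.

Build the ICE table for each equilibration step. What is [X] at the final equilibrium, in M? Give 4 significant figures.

[X]_eq = 0.8665 M

Q₀ = 3.0825e+05 vs Keq = 5.6730e+05 ⇒ Q<K, forward
Step 1:
                    M           D           B           X
  init        0.04224     0.02727       2.113      0.8642
  Δ         -0.004643   -0.004643   -0.002322    0.002322
  eq           0.0376     0.02263       2.111      0.8665
  solve Keq expr → x = 0.002322; check Q = 5.6730e+05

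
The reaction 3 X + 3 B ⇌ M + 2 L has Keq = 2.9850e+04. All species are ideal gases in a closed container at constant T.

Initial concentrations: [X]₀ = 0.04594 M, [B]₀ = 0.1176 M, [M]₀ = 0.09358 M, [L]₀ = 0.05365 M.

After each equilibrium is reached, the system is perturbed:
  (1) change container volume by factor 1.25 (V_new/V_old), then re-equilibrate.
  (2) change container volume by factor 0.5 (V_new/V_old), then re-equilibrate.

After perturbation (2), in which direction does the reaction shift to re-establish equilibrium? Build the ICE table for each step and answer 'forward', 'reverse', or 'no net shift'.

Direction: forward

Q₀ = 1708 vs Keq = 2.9850e+04 ⇒ Q<K, forward
Step 1:
                  X         B         M         L
  I         0.04594    0.1176   0.09358   0.05365
  C        -0.02043  -0.02043  0.006812   0.01362
  E         0.02551   0.09717    0.1004   0.06727
  solve Keq expr → x = 0.006812; check Q = 2.9850e+04
Then change container volume by factor 1.25 (V_new/V_old).
Step 2:
                  X         B         M         L
  I          0.0204   0.07773   0.08031   0.05382
  C        0.003288  0.003288 -0.001096 -0.002192
  E         0.02369   0.08102   0.07922   0.05163
  solve Keq expr → x = -0.001096; check Q = 2.9850e+04
Then change container volume by factor 0.5 (V_new/V_old).
Step 3:
                  X         B         M         L
  I         0.04739     0.162    0.1584    0.1033
  C        -0.01826  -0.01826  0.006087   0.01217
  E         0.02912    0.1438    0.1645    0.1154
  solve Keq expr → x = 0.006087; check Q = 2.9850e+04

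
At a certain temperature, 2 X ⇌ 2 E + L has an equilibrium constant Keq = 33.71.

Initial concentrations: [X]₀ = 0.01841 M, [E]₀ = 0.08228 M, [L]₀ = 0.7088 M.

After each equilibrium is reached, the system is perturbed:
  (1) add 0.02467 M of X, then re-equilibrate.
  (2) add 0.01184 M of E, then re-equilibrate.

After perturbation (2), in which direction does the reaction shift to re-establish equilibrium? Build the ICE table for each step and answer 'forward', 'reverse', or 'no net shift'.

Direction: reverse

Q₀ = 14.16 vs Keq = 33.71 ⇒ Q<K, forward
Step 1:
                  X         E         L
  init      0.01841   0.08228    0.7088
  Δ       -0.005636  0.005636  0.002818
  eq        0.01277   0.08792    0.7116
  solve Keq expr → x = 0.002818; check Q = 33.71
Then add 0.02467 M of X.
Step 2:
                  X         E         L
  init      0.03744   0.08792    0.7116
  Δ        -0.02144   0.02144   0.01072
  eq        0.01601    0.1094    0.7223
  solve Keq expr → x = 0.01072; check Q = 33.71
Then add 0.01184 M of E.
Step 3:
                  X         E         L
  init      0.01601    0.1212    0.7223
  Δ        0.001504 -0.001504 -7.5195e-04
  eq        0.01751    0.1197    0.7216
  solve Keq expr → x = -7.5195e-04; check Q = 33.71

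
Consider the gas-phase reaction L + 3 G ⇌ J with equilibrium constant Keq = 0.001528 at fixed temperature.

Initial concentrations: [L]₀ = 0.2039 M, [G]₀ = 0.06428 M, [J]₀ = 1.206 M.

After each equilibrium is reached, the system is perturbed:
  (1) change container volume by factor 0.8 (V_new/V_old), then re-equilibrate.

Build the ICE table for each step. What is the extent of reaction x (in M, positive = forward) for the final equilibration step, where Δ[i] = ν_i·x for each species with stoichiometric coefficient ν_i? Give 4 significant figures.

x = 0.06502 M

Q₀ = 2.2269e+04 vs Keq = 0.001528 ⇒ Q>K, reverse
Step 1:
                   L          G          J
  init        0.2039    0.06428      1.206
  Δ            1.124      3.371     -1.124
  eq           1.328      3.436    0.08226
  solve Keq expr → x = -1.124; check Q = 0.001528
Then change container volume by factor 0.8 (V_new/V_old).
Step 2:
                   L          G          J
  init          1.66      4.294     0.1028
  Δ         -0.06502    -0.1951    0.06502
  eq           1.595      4.099     0.1678
  solve Keq expr → x = 0.06502; check Q = 0.001528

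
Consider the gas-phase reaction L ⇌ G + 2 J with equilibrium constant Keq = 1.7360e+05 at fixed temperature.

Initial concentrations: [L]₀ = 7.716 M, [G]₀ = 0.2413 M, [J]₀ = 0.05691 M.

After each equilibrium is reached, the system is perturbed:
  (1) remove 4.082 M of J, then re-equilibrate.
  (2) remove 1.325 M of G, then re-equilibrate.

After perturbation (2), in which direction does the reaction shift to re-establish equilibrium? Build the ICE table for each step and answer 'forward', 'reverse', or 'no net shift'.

Q₀ = 1.0128e-04 vs Keq = 1.7360e+05 ⇒ Q<K, forward
Step 1:
                   L          G          J
  I            7.716     0.2413    0.05691
  C           -7.705      7.705      15.41
  E          0.01095      7.946      15.47
  solve Keq expr → x = 7.705; check Q = 1.7360e+05
Then remove 4.082 M of J.
Step 2:
                   L          G          J
  I          0.01095      7.946      11.39
  C        -0.005003   0.005003    0.01001
  E         0.005947      7.951       11.4
  solve Keq expr → x = 0.005003; check Q = 1.7360e+05
Then remove 1.325 M of G.
Step 3:
                   L          G          J
  I         0.005947      6.626       11.4
  C       -9.8859e-04 9.8859e-04   0.001977
  E         0.004959      6.627       11.4
  solve Keq expr → x = 9.8859e-04; check Q = 1.7360e+05

Direction: forward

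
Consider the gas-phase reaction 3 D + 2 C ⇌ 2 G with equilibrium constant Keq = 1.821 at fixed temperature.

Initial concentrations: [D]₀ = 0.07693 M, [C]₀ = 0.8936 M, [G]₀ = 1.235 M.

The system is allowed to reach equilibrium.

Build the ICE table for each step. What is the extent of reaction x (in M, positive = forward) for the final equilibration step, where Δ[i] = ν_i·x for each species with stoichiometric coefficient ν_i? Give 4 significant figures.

x = -0.1859 M

Q₀ = 4195 vs Keq = 1.821 ⇒ Q>K, reverse
Step 1:
                    D           C           G
  Initial     0.07693      0.8936       1.235
  Change       0.5577      0.3718     -0.3718
  Equil        0.6346       1.265      0.8632
  solve Keq expr → x = -0.1859; check Q = 1.821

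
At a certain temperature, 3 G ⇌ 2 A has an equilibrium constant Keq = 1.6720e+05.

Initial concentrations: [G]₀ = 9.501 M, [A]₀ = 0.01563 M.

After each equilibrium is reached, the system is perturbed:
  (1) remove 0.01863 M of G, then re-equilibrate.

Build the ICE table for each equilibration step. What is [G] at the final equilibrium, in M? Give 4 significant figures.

Q₀ = 2.8485e-07 vs Keq = 1.6720e+05 ⇒ Q<K, forward
Step 1:
                    G           A
  Initial       9.501     0.01563
  Change       -9.439       6.293
  Equil       0.06197       6.308
  solve Keq expr → x = 3.146; check Q = 1.6720e+05
Then remove 0.01863 M of G.
Step 2:
                    G           A
  Initial     0.04334       6.308
  Change      0.01855    -0.01237
  Equil       0.06189       6.296
  solve Keq expr → x = -0.006183; check Q = 1.6720e+05

[G]_eq = 0.06189 M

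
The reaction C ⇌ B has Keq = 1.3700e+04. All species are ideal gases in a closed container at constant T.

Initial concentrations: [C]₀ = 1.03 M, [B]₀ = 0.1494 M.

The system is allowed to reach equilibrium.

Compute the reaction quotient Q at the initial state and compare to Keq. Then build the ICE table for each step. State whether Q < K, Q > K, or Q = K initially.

Q₀ = 0.145 vs Keq = 1.3700e+04 ⇒ Q<K, forward
Step 1:
                  C         B
  I            1.03    0.1494
  C           -1.03      1.03
  E       8.6081e-05     1.179
  solve Keq expr → x = 1.03; check Q = 1.3700e+04

Q₀ = 0.145; Q < K (proceeds forward)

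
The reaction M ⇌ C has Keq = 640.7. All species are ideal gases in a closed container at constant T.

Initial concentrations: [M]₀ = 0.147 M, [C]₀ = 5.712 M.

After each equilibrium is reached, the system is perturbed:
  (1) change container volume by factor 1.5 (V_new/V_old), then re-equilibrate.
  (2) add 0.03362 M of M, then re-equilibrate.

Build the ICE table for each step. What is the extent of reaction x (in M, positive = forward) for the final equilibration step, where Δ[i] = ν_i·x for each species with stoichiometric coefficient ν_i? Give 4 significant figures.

x = 0.03357 M

Q₀ = 38.86 vs Keq = 640.7 ⇒ Q<K, forward
Step 1:
                    M           C
  Initial       0.147       5.712
  Change      -0.1379      0.1379
  Equil       0.00913        5.85
  solve Keq expr → x = 0.1379; check Q = 640.7
Then change container volume by factor 1.5 (V_new/V_old).
Step 2:
                    M           C
  Initial    0.006087         3.9
  Change            0           0
  Equil      0.006087         3.9
  solve Keq expr → x = 0; check Q = 640.7
Then add 0.03362 M of M.
Step 3:
                    M           C
  Initial     0.03971         3.9
  Change     -0.03357     0.03357
  Equil      0.006139       3.933
  solve Keq expr → x = 0.03357; check Q = 640.7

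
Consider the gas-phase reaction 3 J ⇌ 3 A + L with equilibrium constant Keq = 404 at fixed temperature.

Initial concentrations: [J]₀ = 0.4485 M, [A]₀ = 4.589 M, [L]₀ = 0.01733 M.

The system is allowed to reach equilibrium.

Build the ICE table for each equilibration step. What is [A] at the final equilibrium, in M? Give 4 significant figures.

Q₀ = 18.56 vs Keq = 404 ⇒ Q<K, forward
Step 1:
                  J         A         L
  init       0.4485     4.589   0.01733
  Δ         -0.1756    0.1756   0.05855
  eq         0.2729     4.765   0.07588
  solve Keq expr → x = 0.05855; check Q = 404

[A]_eq = 4.765 M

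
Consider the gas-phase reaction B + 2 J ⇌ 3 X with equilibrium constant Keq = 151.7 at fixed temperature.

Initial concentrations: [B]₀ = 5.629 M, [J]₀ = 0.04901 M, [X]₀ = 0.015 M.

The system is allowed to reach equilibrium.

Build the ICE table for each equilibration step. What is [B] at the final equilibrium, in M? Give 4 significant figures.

Q₀ = 2.4962e-04 vs Keq = 151.7 ⇒ Q<K, forward
Step 1:
                    B           J           X
  I             5.629     0.04901       0.015
  C          -0.02406    -0.04813     0.07219
  E             5.605  8.8293e-04     0.08719
  solve Keq expr → x = 0.02406; check Q = 151.7

[B]_eq = 5.605 M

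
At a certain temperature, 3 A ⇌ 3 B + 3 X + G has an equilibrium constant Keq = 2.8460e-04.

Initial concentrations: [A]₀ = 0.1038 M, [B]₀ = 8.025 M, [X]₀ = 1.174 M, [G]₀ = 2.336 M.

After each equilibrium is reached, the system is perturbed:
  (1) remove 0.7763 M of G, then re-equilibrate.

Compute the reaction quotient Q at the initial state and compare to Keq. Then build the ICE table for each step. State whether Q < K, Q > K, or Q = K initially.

Q₀ = 1.7467e+06; Q > K (proceeds reverse)

Q₀ = 1.7467e+06 vs Keq = 2.8460e-04 ⇒ Q>K, reverse
Step 1:
                   A          B          X          G
  init        0.1038      8.025      1.174      2.336
  Δ            1.164     -1.164     -1.164    -0.3881
  eq           1.268      6.861   0.009735      1.948
  solve Keq expr → x = -0.3881; check Q = 2.8460e-04
Then remove 0.7763 M of G.
Step 2:
                   A          B          X          G
  init         1.268      6.861   0.009735      1.172
  Δ        -0.001777   0.001777   0.001777 5.9220e-04
  eq           1.266      6.863    0.01151      1.172
  solve Keq expr → x = 5.9220e-04; check Q = 2.8460e-04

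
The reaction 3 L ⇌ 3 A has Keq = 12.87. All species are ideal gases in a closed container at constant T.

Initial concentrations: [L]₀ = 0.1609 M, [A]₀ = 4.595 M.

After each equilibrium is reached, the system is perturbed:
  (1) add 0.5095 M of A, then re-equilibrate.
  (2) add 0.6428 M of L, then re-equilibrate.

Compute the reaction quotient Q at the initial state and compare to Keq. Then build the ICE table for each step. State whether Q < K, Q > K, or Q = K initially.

Q₀ = 2.3291e+04; Q > K (proceeds reverse)

Q₀ = 2.3291e+04 vs Keq = 12.87 ⇒ Q>K, reverse
Step 1:
                   L          A
  init        0.1609      4.595
  Δ            1.262     -1.262
  eq           1.422      3.333
  solve Keq expr → x = -0.4205; check Q = 12.87
Then add 0.5095 M of A.
Step 2:
                   L          A
  init         1.422      3.843
  Δ           0.1524    -0.1524
  eq           1.575      3.691
  solve Keq expr → x = -0.0508; check Q = 12.87
Then add 0.6428 M of L.
Step 3:
                   L          A
  init         2.218      3.691
  Δ          -0.4505     0.4505
  eq           1.767      4.141
  solve Keq expr → x = 0.1502; check Q = 12.87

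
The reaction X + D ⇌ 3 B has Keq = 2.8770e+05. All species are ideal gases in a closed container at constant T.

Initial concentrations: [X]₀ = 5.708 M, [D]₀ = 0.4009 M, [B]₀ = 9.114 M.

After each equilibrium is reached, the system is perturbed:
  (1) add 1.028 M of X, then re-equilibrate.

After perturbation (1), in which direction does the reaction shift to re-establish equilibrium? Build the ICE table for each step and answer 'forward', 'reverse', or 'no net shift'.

Direction: forward

Q₀ = 330.8 vs Keq = 2.8770e+05 ⇒ Q<K, forward
Step 1:
                   X          D          B
  I            5.708     0.4009      9.114
  C          -0.4002    -0.4002      1.201
  E            5.308 7.1861e-04      10.31
  solve Keq expr → x = 0.4002; check Q = 2.8770e+05
Then add 1.028 M of X.
Step 2:
                   X          D          B
  I            6.336 7.1861e-04      10.31
  C       -1.1652e-04 -1.1652e-04 3.4957e-04
  E            6.336 6.0209e-04      10.31
  solve Keq expr → x = 1.1652e-04; check Q = 2.8770e+05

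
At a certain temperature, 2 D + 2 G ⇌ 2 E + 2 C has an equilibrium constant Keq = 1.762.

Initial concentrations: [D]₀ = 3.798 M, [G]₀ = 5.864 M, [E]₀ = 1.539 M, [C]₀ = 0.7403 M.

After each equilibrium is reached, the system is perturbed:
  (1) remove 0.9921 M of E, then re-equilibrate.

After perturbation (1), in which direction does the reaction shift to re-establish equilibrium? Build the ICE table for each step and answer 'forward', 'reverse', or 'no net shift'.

Direction: forward

Q₀ = 0.002617 vs Keq = 1.762 ⇒ Q<K, forward
Step 1:
                   D          G          E          C
  Initial      3.798      5.864      1.539     0.7403
  Change      -1.966     -1.966      1.966      1.966
  Equil        1.832      3.898      3.505      2.706
  solve Keq expr → x = 0.9828; check Q = 1.762
Then remove 0.9921 M of E.
Step 2:
                   D          G          E          C
  Initial      1.832      3.898      2.512      2.706
  Change     -0.2104    -0.2104     0.2104     0.2104
  Equil        1.622      3.688      2.723      2.916
  solve Keq expr → x = 0.1052; check Q = 1.762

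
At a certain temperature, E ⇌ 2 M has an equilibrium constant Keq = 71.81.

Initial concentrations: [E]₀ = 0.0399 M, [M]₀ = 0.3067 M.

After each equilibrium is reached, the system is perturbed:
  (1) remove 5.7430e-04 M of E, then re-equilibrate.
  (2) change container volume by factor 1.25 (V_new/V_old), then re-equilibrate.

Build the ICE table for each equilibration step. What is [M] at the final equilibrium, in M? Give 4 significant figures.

[M]_eq = 0.3057 M

Q₀ = 2.358 vs Keq = 71.81 ⇒ Q<K, forward
Step 1:
                  E         M
  I          0.0399    0.3067
  C        -0.03786   0.07573
  E        0.002037    0.3824
  solve Keq expr → x = 0.03786; check Q = 71.81
Then remove 5.7430e-04 M of E.
Step 2:
                  E         M
  I        0.001462    0.3824
  C       5.6234e-04 -0.001125
  E        0.002025    0.3813
  solve Keq expr → x = -5.6234e-04; check Q = 71.81
Then change container volume by factor 1.25 (V_new/V_old).
Step 3:
                  E         M
  I         0.00162     0.305
  C       -3.1853e-04 6.3706e-04
  E        0.001301    0.3057
  solve Keq expr → x = 3.1853e-04; check Q = 71.81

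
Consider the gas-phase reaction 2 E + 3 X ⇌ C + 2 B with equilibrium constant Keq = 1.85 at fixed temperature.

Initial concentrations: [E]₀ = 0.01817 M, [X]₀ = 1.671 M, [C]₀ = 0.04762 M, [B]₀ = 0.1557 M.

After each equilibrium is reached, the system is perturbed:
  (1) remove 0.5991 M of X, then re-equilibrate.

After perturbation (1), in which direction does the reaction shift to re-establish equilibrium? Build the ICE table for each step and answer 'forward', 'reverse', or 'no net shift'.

Direction: reverse

Q₀ = 0.7494 vs Keq = 1.85 ⇒ Q<K, forward
Step 1:
                   E          X          C          B
  I          0.01817      1.671    0.04762     0.1557
  C        -0.005729  -0.008593   0.002864   0.005729
  E          0.01244      1.662    0.05048     0.1614
  solve Keq expr → x = 0.002864; check Q = 1.85
Then remove 0.5991 M of X.
Step 2:
                   E          X          C          B
  I          0.01244      1.063    0.05048     0.1614
  C          0.00905    0.01358  -0.004525   -0.00905
  E          0.02149      1.077    0.04596     0.1524
  solve Keq expr → x = -0.004525; check Q = 1.85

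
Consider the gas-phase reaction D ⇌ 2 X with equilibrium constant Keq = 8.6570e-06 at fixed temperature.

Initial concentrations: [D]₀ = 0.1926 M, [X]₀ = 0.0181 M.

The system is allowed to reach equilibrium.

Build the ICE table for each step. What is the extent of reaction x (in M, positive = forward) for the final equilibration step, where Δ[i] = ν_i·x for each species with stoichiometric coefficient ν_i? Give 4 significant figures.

x = -0.00839 M

Q₀ = 0.001701 vs Keq = 8.6570e-06 ⇒ Q>K, reverse
Step 1:
                  D         X
  init       0.1926    0.0181
  Δ         0.00839  -0.01678
  eq          0.201  0.001319
  solve Keq expr → x = -0.00839; check Q = 8.6570e-06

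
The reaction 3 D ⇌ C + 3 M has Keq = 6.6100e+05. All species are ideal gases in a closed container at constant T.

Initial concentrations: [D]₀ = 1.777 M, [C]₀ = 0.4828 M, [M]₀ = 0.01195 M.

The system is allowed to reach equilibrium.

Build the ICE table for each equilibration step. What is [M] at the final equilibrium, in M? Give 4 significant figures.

Q₀ = 1.4683e-07 vs Keq = 6.6100e+05 ⇒ Q<K, forward
Step 1:
                  D         C         M
  Initial     1.777    0.4828   0.01195
  Change     -1.756    0.5854     1.756
  Equil     0.02075     1.068     1.768
  solve Keq expr → x = 0.5854; check Q = 6.6100e+05

[M]_eq = 1.768 M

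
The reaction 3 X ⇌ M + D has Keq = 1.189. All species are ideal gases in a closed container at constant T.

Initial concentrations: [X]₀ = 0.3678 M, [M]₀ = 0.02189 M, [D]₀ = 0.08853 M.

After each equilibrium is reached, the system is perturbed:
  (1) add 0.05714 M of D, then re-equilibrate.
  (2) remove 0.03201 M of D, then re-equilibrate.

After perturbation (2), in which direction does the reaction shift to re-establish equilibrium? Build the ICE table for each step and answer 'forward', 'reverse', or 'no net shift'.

Direction: forward

Q₀ = 0.03895 vs Keq = 1.189 ⇒ Q<K, forward
Step 1:
                   X          M          D
  Initial     0.3678    0.02189    0.08853
  Change       -0.16    0.05333    0.05333
  Equil       0.2078    0.07522     0.1419
  solve Keq expr → x = 0.05333; check Q = 1.189
Then add 0.05714 M of D.
Step 2:
                   X          M          D
  Initial     0.2078    0.07522      0.199
  Change     0.01677  -0.005589  -0.005589
  Equil       0.2246    0.06963     0.1934
  solve Keq expr → x = -0.005589; check Q = 1.189
Then remove 0.03201 M of D.
Step 3:
                   X          M          D
  Initial     0.2246    0.06963     0.1614
  Change   -0.008884   0.002961   0.002961
  Equil       0.2157    0.07259     0.1644
  solve Keq expr → x = 0.002961; check Q = 1.189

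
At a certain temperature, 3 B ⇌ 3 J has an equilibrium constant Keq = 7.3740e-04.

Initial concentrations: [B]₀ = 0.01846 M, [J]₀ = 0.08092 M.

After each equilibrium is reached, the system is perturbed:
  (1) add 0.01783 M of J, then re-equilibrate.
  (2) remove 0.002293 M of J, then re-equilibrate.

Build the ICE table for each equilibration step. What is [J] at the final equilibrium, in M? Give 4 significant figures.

[J]_eq = 0.009522 M

Q₀ = 84.23 vs Keq = 7.3740e-04 ⇒ Q>K, reverse
Step 1:
                  B         J
  I         0.01846   0.08092
  C         0.07269  -0.07269
  E         0.09115  0.008234
  solve Keq expr → x = -0.02423; check Q = 7.3740e-04
Then add 0.01783 M of J.
Step 2:
                  B         J
  I         0.09115   0.02606
  C         0.01635  -0.01635
  E          0.1075  0.009712
  solve Keq expr → x = -0.005451; check Q = 7.3740e-04
Then remove 0.002293 M of J.
Step 3:
                  B         J
  I          0.1075  0.007419
  C       -0.002103  0.002103
  E          0.1054  0.009522
  solve Keq expr → x = 7.0100e-04; check Q = 7.3740e-04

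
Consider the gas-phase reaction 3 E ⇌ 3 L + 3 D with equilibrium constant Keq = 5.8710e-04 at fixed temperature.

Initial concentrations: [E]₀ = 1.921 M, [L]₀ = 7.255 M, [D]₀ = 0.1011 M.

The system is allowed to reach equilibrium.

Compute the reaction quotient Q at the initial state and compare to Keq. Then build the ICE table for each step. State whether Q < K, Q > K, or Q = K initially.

Q₀ = 0.05567 vs Keq = 5.8710e-04 ⇒ Q>K, reverse
Step 1:
                  E         L         D
  init        1.921     7.255    0.1011
  Δ         0.07778  -0.07778  -0.07778
  eq          1.999     7.177   0.02332
  solve Keq expr → x = -0.02593; check Q = 5.8710e-04

Q₀ = 0.05567; Q > K (proceeds reverse)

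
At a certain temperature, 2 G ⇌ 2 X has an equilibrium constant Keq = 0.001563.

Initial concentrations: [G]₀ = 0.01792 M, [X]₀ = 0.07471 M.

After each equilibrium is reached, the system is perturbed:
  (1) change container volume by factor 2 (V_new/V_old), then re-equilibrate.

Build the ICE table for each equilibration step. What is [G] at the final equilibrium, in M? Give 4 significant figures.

[G]_eq = 0.04455 M

Q₀ = 17.38 vs Keq = 0.001563 ⇒ Q>K, reverse
Step 1:
                   G          X
  Initial    0.01792    0.07471
  Change     0.07119   -0.07119
  Equil      0.08911   0.003523
  solve Keq expr → x = -0.03559; check Q = 0.001563
Then change container volume by factor 2 (V_new/V_old).
Step 2:
                   G          X
  Initial    0.04455   0.001761
  Change           0          0
  Equil      0.04455   0.001761
  solve Keq expr → x = 0; check Q = 0.001563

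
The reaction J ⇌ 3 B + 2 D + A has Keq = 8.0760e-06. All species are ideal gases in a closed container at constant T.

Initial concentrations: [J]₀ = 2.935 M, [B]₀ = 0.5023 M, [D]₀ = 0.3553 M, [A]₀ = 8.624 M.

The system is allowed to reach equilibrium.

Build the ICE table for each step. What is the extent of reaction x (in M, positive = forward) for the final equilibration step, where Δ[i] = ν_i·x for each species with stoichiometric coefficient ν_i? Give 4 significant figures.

Q₀ = 0.04701 vs Keq = 8.0760e-06 ⇒ Q>K, reverse
Step 1:
                   J          B          D          A
  init         2.935     0.5023     0.3553      8.624
  Δ           0.1405    -0.4214    -0.2809    -0.1405
  eq           3.075     0.0809    0.07436      8.484
  solve Keq expr → x = -0.1405; check Q = 8.0760e-06

x = -0.1405 M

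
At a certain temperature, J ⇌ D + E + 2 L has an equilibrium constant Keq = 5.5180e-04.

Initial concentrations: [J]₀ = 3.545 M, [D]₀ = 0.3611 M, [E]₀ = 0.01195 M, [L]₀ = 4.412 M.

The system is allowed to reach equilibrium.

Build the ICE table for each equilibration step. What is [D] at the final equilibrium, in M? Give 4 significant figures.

Q₀ = 0.02369 vs Keq = 5.5180e-04 ⇒ Q>K, reverse
Step 1:
                    J           D           E           L
  init          3.545      0.3611     0.01195       4.412
  Δ           0.01166    -0.01166    -0.01166    -0.02332
  eq            3.557      0.3494  2.9160e-04       4.389
  solve Keq expr → x = -0.01166; check Q = 5.5180e-04

[D]_eq = 0.3494 M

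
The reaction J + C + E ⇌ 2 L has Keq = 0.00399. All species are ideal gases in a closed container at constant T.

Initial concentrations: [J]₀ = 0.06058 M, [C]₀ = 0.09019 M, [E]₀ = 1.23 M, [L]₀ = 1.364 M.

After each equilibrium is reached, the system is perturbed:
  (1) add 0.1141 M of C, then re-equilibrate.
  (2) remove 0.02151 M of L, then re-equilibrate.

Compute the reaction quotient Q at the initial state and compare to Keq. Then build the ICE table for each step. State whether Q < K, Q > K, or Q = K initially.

Q₀ = 276.8 vs Keq = 0.00399 ⇒ Q>K, reverse
Step 1:
                   J          C          E          L
  init       0.06058    0.09019       1.23      1.364
  Δ           0.6506     0.6506     0.6506     -1.301
  eq          0.7111     0.7408      1.881    0.06287
  solve Keq expr → x = -0.6506; check Q = 0.00399
Then add 0.1141 M of C.
Step 2:
                   J          C          E          L
  init        0.7111     0.8549      1.881    0.06287
  Δ        -0.002218  -0.002218  -0.002218   0.004436
  eq          0.7089     0.8526      1.878    0.06731
  solve Keq expr → x = 0.002218; check Q = 0.00399
Then remove 0.02151 M of L.
Step 3:
                   J          C          E          L
  init        0.7089     0.8526      1.878     0.0458
  Δ         -0.01022   -0.01022   -0.01022    0.02044
  eq          0.6987     0.8424      1.868    0.06624
  solve Keq expr → x = 0.01022; check Q = 0.00399

Q₀ = 276.8; Q > K (proceeds reverse)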